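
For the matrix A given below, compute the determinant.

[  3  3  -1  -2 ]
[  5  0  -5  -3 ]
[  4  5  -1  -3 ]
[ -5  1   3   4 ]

Expand along row 2 (it has 1 zero):
  − (5) · M_21   where M_21 = det([3 -1 -2; 5 -1 -3; 1 3 4]) = 6
  − (-5) · M_23   where M_23 = det([3 3 -2; 4 5 -3; -5 1 4]) = 8
  + (-3) · M_24   where M_24 = det([3 3 -1; 4 5 -1; -5 1 3]) = -2
det = (-1)·(5)·(6) + (-1)·(-5)·(8) + (+1)·(-3)·(-2) = 16

16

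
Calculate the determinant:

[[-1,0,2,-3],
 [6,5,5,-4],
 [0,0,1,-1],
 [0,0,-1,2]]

-5

The matrix is block upper-triangular with a 2×2 block and a 2×2 block on the diagonal, so its determinant equals the product of the determinants of the diagonal blocks.
det of the 2×2 block = -5
det of the 2×2 block = 1
det = (-5)·(1) = -5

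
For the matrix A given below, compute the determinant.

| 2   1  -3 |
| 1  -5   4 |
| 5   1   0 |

|A| = -66

Expand along column 3:
  + (-3) · |1 -5; 5 1| = (-3)·(1 − (-25)) = -78
  − 4 · |2 1; 5 1| = −4·(2 − 5) = 12
Sum: (-78) + (12) = -66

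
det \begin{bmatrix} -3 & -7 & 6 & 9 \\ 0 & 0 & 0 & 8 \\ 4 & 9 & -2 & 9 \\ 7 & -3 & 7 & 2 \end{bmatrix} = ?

-2616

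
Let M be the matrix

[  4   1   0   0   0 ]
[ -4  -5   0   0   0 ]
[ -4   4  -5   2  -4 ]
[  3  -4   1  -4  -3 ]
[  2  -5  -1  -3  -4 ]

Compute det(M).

The determinant is -112.

M is block lower-triangular with a 2×2 block and a 3×3 block on the diagonal, so its determinant equals the product of the determinants of the diagonal blocks.
det of the 2×2 block = -16
det of the 3×3 block = 7
det = (-16)·(7) = -112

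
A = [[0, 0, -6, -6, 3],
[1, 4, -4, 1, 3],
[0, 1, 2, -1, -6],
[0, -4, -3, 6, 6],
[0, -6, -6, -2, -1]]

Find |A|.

690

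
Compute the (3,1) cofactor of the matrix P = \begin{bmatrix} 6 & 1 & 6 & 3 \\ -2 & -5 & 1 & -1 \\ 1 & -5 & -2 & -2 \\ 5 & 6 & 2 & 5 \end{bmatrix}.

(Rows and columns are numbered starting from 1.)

73

Delete row 3 and column 1; the remaining 3×3 submatrix is [1 6 3; -5 1 -1; 6 2 5].
Its determinant is 73.
The cofactor carries sign (−1)^(3+1) = +1, so C_{3,1} = +(73) = 73.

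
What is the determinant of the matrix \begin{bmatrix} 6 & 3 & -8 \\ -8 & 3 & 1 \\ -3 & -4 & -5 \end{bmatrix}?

The determinant is -523.

Expand along row 1:
  + 6 · |3 1; -4 -5| = 6·(-15 − (-4)) = -66
  − 3 · |-8 1; -3 -5| = −3·(40 − (-3)) = -129
  + (-8) · |-8 3; -3 -4| = (-8)·(32 − (-9)) = -328
Sum: (-66) + (-129) + (-328) = -523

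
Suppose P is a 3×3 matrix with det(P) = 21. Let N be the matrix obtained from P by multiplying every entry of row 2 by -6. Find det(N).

Scaling one row by -6 multiplies the determinant by -6.
det(N) = (-6)·(21) = -126

-126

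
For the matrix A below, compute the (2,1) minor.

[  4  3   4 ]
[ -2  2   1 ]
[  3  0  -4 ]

Delete row 2 and column 1; the remaining 2×2 submatrix is [3 4; 0 -4].
Its determinant is 3·(-4) − 4·0 = -12.

-12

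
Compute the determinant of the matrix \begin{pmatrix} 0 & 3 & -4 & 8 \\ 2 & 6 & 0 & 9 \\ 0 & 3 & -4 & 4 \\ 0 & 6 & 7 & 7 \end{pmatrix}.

Expand along column 1 (it has 3 zeros):
  − (2) · M_21   where M_21 = det([3 -4 8; 3 -4 4; 6 7 7]) = 180
det = (-1)·(2)·(180) = -360

-360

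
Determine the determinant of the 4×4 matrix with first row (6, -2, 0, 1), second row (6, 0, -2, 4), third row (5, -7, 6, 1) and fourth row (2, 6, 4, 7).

Expand along row 1 (it has 1 zero):
  + (6) · M_11   where M_11 = det([0 -2 4; -7 6 1; 6 4 7]) = -366
  − (-2) · M_12   where M_12 = det([6 -2 4; 5 6 1; 2 4 7]) = 326
  − (1) · M_14   where M_14 = det([6 0 -2; 5 -7 6; 2 6 4]) = -472
det = (+1)·(6)·(-366) + (-1)·(-2)·(326) + (-1)·(1)·(-472) = -1072

-1072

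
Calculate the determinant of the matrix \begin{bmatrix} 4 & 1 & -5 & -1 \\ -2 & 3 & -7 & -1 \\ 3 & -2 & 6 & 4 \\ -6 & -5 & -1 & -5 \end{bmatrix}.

Expand along row 1:
  + (4) · M_11   where M_11 = det([3 -7 -1; -2 6 4; -5 -1 -5]) = 100
  − (1) · M_12   where M_12 = det([-2 -7 -1; 3 6 4; -6 -1 -5]) = 82
  + (-5) · M_13   where M_13 = det([-2 3 -1; 3 -2 4; -6 -5 -5]) = -60
  − (-1) · M_14   where M_14 = det([-2 3 -7; 3 -2 6; -6 -5 -1]) = 26
det = (+1)·(4)·(100) + (-1)·(1)·(82) + (+1)·(-5)·(-60) + (-1)·(-1)·(26) = 644

The determinant is 644.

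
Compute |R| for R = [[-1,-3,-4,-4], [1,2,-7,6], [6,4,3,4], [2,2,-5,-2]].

The determinant is -906.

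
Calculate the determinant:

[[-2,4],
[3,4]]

det = (-2)·4 − 4·3 = -8 − 12 = -20

The determinant is -20.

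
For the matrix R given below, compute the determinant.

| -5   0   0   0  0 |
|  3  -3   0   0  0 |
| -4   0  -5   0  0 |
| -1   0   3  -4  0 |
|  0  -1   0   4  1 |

R is lower triangular, so det(R) is the product of the diagonal entries:
det = (-5) · (-3) · (-5) · (-4) · (1) = 300

The determinant is 300.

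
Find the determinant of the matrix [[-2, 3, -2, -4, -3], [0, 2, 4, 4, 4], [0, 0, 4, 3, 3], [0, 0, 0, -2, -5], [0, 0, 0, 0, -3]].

The matrix is upper triangular, so the determinant is the product of the diagonal entries:
det = (-2) · (2) · (4) · (-2) · (-3) = -96

The determinant is -96.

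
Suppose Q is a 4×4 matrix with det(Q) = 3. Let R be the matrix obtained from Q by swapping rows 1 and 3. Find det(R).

Swapping two rows multiplies the determinant by −1.
det(R) = (-1)·(3) = -3

|R| = -3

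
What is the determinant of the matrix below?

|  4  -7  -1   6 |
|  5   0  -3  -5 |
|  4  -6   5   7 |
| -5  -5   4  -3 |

-3286

Expand along row 2 (it has 1 zero):
  − (5) · M_21   where M_21 = det([-7 -1 6; -6 5 7; -5 4 -3]) = 360
  − (-3) · M_23   where M_23 = det([4 -7 6; 4 -6 7; -5 -5 -3]) = 73
  + (-5) · M_24   where M_24 = det([4 -7 -1; 4 -6 5; -5 -5 4]) = 341
det = (-1)·(5)·(360) + (-1)·(-3)·(73) + (+1)·(-5)·(341) = -3286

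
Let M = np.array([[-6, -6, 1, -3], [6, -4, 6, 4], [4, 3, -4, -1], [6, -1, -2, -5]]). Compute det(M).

The determinant is 1008.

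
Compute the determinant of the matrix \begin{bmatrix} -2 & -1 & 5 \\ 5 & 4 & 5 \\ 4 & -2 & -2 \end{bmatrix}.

The determinant is -164.

Expand along column 1:
  + (-2) · |4 5; -2 -2| = (-2)·(-8 − (-10)) = -4
  − 5 · |-1 5; -2 -2| = −5·(2 − (-10)) = -60
  + 4 · |-1 5; 4 5| = 4·(-5 − 20) = -100
Sum: (-4) + (-60) + (-100) = -164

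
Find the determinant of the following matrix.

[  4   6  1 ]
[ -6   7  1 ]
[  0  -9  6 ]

Expand along row 3:
  − (-9) · |4 1; -6 1| = −(-9)·(4 − (-6)) = 90
  + 6 · |4 6; -6 7| = 6·(28 − (-36)) = 384
Sum: (90) + (384) = 474

474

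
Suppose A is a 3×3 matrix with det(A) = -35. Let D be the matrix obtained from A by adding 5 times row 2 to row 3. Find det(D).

|D| = -35

Adding a multiple of one row to another leaves the determinant unchanged.
det(D) = (1)·(-35) = -35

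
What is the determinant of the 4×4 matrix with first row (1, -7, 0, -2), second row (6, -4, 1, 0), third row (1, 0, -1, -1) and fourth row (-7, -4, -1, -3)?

The determinant is 30.

Expand along row 1 (it has 1 zero):
  + (1) · M_11   where M_11 = det([-4 1 0; 0 -1 -1; -4 -1 -3]) = -4
  − (-7) · M_12   where M_12 = det([6 1 0; 1 -1 -1; -7 -1 -3]) = 22
  − (-2) · M_14   where M_14 = det([6 -4 1; 1 0 -1; -7 -4 -1]) = -60
det = (+1)·(1)·(-4) + (-1)·(-7)·(22) + (-1)·(-2)·(-60) = 30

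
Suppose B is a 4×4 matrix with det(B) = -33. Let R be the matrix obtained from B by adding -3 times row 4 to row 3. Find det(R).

Adding a multiple of one row to another leaves the determinant unchanged.
det(R) = (1)·(-33) = -33

-33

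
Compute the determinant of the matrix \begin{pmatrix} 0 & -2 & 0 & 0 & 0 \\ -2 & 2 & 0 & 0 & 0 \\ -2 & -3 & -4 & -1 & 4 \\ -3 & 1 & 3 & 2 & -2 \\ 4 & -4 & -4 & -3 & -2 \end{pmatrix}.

The determinant is -88.

The matrix is block lower-triangular with a 2×2 block and a 3×3 block on the diagonal, so its determinant equals the product of the determinants of the diagonal blocks.
det of the 2×2 block = -4
det of the 3×3 block = 22
det = (-4)·(22) = -88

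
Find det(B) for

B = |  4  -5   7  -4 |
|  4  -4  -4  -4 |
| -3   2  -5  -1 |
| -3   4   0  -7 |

888

Expand along row 4 (it has 1 zero):
  − (-3) · M_41   where M_41 = det([-5 7 -4; -4 -4 -4; 2 -5 -1]) = -116
  + (4) · M_42   where M_42 = det([4 7 -4; 4 -4 -4; -3 -5 -1]) = 176
  + (-7) · M_44   where M_44 = det([4 -5 7; 4 -4 -4; -3 2 -5]) = -76
det = (-1)·(-3)·(-116) + (+1)·(4)·(176) + (+1)·(-7)·(-76) = 888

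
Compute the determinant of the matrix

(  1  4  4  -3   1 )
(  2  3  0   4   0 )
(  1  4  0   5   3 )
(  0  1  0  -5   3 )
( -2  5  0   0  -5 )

The determinant is 2012.

Expand along column 3 (it has 4 zeros):
  + (4) · M_13   where M_13 = det([2 3 4 0; 1 4 5 3; 0 1 -5 3; -2 5 0 -5]) = 503
det = (+1)·(4)·(503) = 2012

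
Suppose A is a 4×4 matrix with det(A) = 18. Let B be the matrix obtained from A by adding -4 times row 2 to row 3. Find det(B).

18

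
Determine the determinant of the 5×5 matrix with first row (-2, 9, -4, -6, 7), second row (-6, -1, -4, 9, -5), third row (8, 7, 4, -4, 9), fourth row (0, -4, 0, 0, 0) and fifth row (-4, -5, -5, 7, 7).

3336

Expand along row 4 (it has 4 zeros):
  + (-4) · M_42   where M_42 = det([-2 -4 -6 7; -6 -4 9 -5; 8 4 -4 9; -4 -5 7 7]) = -834
det = (+1)·(-4)·(-834) = 3336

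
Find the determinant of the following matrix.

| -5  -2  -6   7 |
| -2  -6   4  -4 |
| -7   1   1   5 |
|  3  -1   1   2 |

1974

Expand along row 1:
  + (-5) · M_11   where M_11 = det([-6 4 -4; 1 1 5; -1 1 2]) = -18
  − (-2) · M_12   where M_12 = det([-2 4 -4; -7 1 5; 3 1 2]) = 162
  + (-6) · M_13   where M_13 = det([-2 -6 -4; -7 1 5; 3 -1 2]) = -204
  − (7) · M_14   where M_14 = det([-2 -6 4; -7 1 1; 3 -1 1]) = -48
det = (+1)·(-5)·(-18) + (-1)·(-2)·(162) + (+1)·(-6)·(-204) + (-1)·(7)·(-48) = 1974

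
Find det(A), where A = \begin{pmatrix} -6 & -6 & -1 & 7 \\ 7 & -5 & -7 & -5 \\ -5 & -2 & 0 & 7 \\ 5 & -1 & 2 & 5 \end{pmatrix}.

The determinant is -1545.

Expand along row 3 (it has 1 zero):
  + (-5) · M_31   where M_31 = det([-6 -1 7; -5 -7 -5; -1 2 5]) = 1
  − (-2) · M_32   where M_32 = det([-6 -1 7; 7 -7 -5; 5 2 5]) = 553
  − (7) · M_34   where M_34 = det([-6 -6 -1; 7 -5 -7; 5 -1 2]) = 378
det = (+1)·(-5)·(1) + (-1)·(-2)·(553) + (-1)·(7)·(378) = -1545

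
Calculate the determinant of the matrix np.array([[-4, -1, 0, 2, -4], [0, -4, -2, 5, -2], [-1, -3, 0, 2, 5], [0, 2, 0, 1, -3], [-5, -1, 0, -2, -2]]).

294

Expand along column 3 (it has 4 zeros):
  − (-2) · M_23   where M_23 = det([-4 -1 2 -4; -1 -3 2 5; 0 2 1 -3; -5 -1 -2 -2]) = 147
det = (-1)·(-2)·(147) = 294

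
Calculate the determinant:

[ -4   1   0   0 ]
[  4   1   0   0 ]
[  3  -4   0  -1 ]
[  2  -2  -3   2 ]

24

The matrix is block lower-triangular with a 2×2 block and a 2×2 block on the diagonal, so its determinant equals the product of the determinants of the diagonal blocks.
det of the 2×2 block = -8
det of the 2×2 block = -3
det = (-8)·(-3) = 24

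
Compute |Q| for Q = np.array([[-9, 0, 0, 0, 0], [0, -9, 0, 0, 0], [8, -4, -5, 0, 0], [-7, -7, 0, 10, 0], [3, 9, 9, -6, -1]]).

The determinant is 4050.

Q is lower triangular, so det(Q) is the product of the diagonal entries:
det = (-9) · (-9) · (-5) · (10) · (-1) = 4050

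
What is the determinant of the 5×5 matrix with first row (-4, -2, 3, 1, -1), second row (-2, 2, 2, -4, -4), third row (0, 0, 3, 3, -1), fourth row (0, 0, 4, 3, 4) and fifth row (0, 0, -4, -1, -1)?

492

The matrix is block upper-triangular with a 2×2 block and a 3×3 block on the diagonal, so its determinant equals the product of the determinants of the diagonal blocks.
det of the 2×2 block = -12
det of the 3×3 block = -41
det = (-12)·(-41) = 492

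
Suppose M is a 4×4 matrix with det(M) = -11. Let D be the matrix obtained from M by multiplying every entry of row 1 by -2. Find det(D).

Scaling one row by -2 multiplies the determinant by -2.
det(D) = (-2)·(-11) = 22

|D| = 22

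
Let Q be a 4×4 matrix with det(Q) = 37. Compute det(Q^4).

The determinant is 1874161.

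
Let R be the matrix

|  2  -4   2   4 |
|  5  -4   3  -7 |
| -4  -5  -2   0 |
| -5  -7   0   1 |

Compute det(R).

Expand along row 3 (it has 1 zero):
  + (-4) · M_31   where M_31 = det([-4 2 4; -4 3 -7; -7 0 1]) = 178
  − (-5) · M_32   where M_32 = det([2 2 4; 5 3 -7; -5 0 1]) = 126
  + (-2) · M_33   where M_33 = det([2 -4 4; 5 -4 -7; -5 -7 1]) = -446
det = (+1)·(-4)·(178) + (-1)·(-5)·(126) + (+1)·(-2)·(-446) = 810

det(R) = 810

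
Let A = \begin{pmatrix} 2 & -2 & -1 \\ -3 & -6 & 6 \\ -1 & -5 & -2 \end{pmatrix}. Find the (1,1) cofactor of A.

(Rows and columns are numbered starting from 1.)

Delete row 1 and column 1; the remaining 2×2 submatrix is [-6 6; -5 -2].
Its determinant is (-6)·(-2) − 6·(-5) = 42.
The cofactor carries sign (−1)^(1+1) = +1, so C_{1,1} = +(42) = 42.

42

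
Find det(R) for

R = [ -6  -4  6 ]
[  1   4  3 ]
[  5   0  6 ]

-300

Expand along row 3:
  + 5 · |-4 6; 4 3| = 5·(-12 − 24) = -180
  + 6 · |-6 -4; 1 4| = 6·(-24 − (-4)) = -120
Sum: (-180) + (-120) = -300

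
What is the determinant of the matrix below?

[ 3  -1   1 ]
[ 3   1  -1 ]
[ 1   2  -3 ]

-6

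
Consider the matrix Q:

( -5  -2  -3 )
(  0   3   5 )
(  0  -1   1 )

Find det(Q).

Expand along column 1:
  + (-5) · |3 5; -1 1| = (-5)·(3 − (-5)) = -40

-40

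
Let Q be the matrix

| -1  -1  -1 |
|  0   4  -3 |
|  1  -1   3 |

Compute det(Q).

Expand along column 1:
  + (-1) · |4 -3; -1 3| = (-1)·(12 − 3) = -9
  + 1 · |-1 -1; 4 -3| = 1·(3 − (-4)) = 7
Sum: (-9) + (7) = -2

-2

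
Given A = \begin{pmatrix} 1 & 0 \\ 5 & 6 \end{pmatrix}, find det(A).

det(A) = 1·6 − 0·5 = 6 − 0 = 6

6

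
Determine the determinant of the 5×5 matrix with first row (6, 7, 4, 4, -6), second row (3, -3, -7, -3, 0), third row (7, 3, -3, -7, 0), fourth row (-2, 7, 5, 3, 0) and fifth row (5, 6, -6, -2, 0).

1800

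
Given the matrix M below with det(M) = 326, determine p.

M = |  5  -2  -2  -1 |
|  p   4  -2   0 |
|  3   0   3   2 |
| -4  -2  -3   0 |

p = 7

Expanding along the row containing p, det(M) is linear in p: det(M) = (10)·p + (256).
Set (10)·p + (256) = 326  ⇒  (10)·p = 70  ⇒  p = 7.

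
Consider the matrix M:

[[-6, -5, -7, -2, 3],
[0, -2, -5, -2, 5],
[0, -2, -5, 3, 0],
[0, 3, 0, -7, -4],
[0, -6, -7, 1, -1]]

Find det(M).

The determinant is -7170.

Expand along column 1 (it has 4 zeros):
  + (-6) · M_11   where M_11 = det([-2 -5 -2 5; -2 -5 3 0; 3 0 -7 -4; -6 -7 1 -1]) = 1195
det = (+1)·(-6)·(1195) = -7170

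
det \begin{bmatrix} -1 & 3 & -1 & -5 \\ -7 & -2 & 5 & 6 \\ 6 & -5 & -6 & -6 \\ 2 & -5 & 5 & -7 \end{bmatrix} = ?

Expand along row 1:
  + (-1) · M_11   where M_11 = det([-2 5 6; -5 -6 -6; -5 5 -7]) = -499
  − (3) · M_12   where M_12 = det([-7 5 6; 6 -6 -6; 2 5 -7]) = -102
  + (-1) · M_13   where M_13 = det([-7 -2 6; 6 -5 -6; 2 -5 -7]) = -215
  − (-5) · M_14   where M_14 = det([-7 -2 5; 6 -5 -6; 2 -5 5]) = 369
det = (+1)·(-1)·(-499) + (-1)·(3)·(-102) + (+1)·(-1)·(-215) + (-1)·(-5)·(369) = 2865

2865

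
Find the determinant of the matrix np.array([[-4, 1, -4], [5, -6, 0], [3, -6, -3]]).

The determinant is -9.

Expand along column 3:
  + (-4) · |5 -6; 3 -6| = (-4)·(-30 − (-18)) = 48
  + (-3) · |-4 1; 5 -6| = (-3)·(24 − 5) = -57
Sum: (48) + (-57) = -9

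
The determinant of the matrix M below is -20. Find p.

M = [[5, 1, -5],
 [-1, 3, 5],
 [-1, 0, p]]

0

Expanding along the row containing p, det(M) is linear in p: det(M) = (16)·p + (-20).
Set (16)·p + (-20) = -20  ⇒  (16)·p = 0  ⇒  p = 0.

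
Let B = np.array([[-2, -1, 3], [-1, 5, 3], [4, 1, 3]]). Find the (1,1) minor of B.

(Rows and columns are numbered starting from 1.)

12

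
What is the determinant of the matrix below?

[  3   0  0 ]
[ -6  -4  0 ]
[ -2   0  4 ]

The matrix is lower triangular, so the determinant is the product of the diagonal entries:
det = (3) · (-4) · (4) = -48

The determinant is -48.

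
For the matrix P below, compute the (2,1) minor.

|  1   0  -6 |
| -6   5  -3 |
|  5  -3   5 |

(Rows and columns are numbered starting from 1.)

The minor is -18.

Delete row 2 and column 1; the remaining 2×2 submatrix is [0 -6; -3 5].
Its determinant is 0·5 − (-6)·(-3) = -18.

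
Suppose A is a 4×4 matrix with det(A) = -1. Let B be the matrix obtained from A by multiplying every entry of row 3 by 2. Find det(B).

Scaling one row by 2 multiplies the determinant by 2.
det(B) = (2)·(-1) = -2

det(B) = -2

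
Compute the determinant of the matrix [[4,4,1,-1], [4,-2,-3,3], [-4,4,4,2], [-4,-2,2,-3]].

Expand along row 1:
  + (4) · M_11   where M_11 = det([-2 -3 3; 4 4 2; -2 2 -3]) = 56
  − (4) · M_12   where M_12 = det([4 -3 3; -4 4 2; -4 2 -3]) = 20
  + (1) · M_13   where M_13 = det([4 -2 3; -4 4 2; -4 -2 -3]) = 80
  − (-1) · M_14   where M_14 = det([4 -2 -3; -4 4 4; -4 -2 2]) = 8
det = (+1)·(4)·(56) + (-1)·(4)·(20) + (+1)·(1)·(80) + (-1)·(-1)·(8) = 232

232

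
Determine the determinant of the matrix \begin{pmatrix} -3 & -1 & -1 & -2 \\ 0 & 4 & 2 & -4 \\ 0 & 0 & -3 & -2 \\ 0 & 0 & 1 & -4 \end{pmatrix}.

The matrix is block upper-triangular with a 2×2 block and a 2×2 block on the diagonal, so its determinant equals the product of the determinants of the diagonal blocks.
det of the 2×2 block = -12
det of the 2×2 block = 14
det = (-12)·(14) = -168

The determinant is -168.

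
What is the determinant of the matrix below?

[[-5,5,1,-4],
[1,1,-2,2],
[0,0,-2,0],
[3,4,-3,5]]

Expand along row 3 (it has 3 zeros):
  + (-2) · M_33   where M_33 = det([-5 5 -4; 1 1 2; 3 4 5]) = 16
det = (+1)·(-2)·(16) = -32

The determinant is -32.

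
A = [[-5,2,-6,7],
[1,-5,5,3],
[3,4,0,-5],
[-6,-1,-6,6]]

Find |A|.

The determinant is 64.

Expand along row 3 (it has 1 zero):
  + (3) · M_31   where M_31 = det([2 -6 7; -5 5 3; -1 -6 6]) = 179
  − (4) · M_32   where M_32 = det([-5 -6 7; 1 5 3; -6 -6 6]) = 72
  − (-5) · M_34   where M_34 = det([-5 2 -6; 1 -5 5; -6 -1 -6]) = -37
det = (+1)·(3)·(179) + (-1)·(4)·(72) + (-1)·(-5)·(-37) = 64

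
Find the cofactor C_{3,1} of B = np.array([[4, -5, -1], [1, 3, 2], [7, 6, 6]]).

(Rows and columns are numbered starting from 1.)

The cofactor is -7.

Delete row 3 and column 1; the remaining 2×2 submatrix is [-5 -1; 3 2].
Its determinant is (-5)·2 − (-1)·3 = -7.
The cofactor carries sign (−1)^(3+1) = +1, so C_{3,1} = +(-7) = -7.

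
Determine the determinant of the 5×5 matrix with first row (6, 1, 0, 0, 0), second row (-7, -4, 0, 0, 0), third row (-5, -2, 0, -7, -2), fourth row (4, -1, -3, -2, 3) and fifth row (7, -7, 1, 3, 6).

The matrix is block lower-triangular with a 2×2 block and a 3×3 block on the diagonal, so its determinant equals the product of the determinants of the diagonal blocks.
det of the 2×2 block = -17
det of the 3×3 block = -133
det = (-17)·(-133) = 2261

2261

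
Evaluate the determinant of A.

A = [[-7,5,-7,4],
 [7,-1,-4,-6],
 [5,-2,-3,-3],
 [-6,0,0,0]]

Expand along row 4 (it has 3 zeros):
  − (-6) · M_41   where M_41 = det([5 -7 4; -1 -4 -6; -2 -3 -3]) = -113
det = (-1)·(-6)·(-113) = -678

-678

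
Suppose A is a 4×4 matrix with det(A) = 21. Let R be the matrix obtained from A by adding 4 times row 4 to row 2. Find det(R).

Adding a multiple of one row to another leaves the determinant unchanged.
det(R) = (1)·(21) = 21

det(R) = 21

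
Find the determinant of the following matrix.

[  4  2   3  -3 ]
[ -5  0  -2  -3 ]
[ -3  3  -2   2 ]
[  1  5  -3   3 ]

Expand along row 2 (it has 1 zero):
  − (-5) · M_21   where M_21 = det([2 3 -3; 3 -2 2; 5 -3 3]) = 0
  − (-2) · M_23   where M_23 = det([4 2 -3; -3 3 2; 1 5 3]) = 72
  + (-3) · M_24   where M_24 = det([4 2 3; -3 3 -2; 1 5 -3]) = -72
det = (-1)·(-5)·(0) + (-1)·(-2)·(72) + (+1)·(-3)·(-72) = 360

360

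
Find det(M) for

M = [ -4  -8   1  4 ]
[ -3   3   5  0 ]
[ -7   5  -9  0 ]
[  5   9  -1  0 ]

The determinant is 3296.

Expand along column 4 (it has 3 zeros):
  − (4) · M_14   where M_14 = det([-3 3 5; -7 5 -9; 5 9 -1]) = -824
det = (-1)·(4)·(-824) = 3296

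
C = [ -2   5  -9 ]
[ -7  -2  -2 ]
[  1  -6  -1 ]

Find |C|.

Expand along row 1:
  + (-2) · |-2 -2; -6 -1| = (-2)·(2 − 12) = 20
  − 5 · |-7 -2; 1 -1| = −5·(7 − (-2)) = -45
  + (-9) · |-7 -2; 1 -6| = (-9)·(42 − (-2)) = -396
Sum: (20) + (-45) + (-396) = -421

-421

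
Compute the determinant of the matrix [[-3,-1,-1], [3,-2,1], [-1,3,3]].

The determinant is 30.

Expand along row 1:
  + (-3) · |-2 1; 3 3| = (-3)·(-6 − 3) = 27
  − (-1) · |3 1; -1 3| = −(-1)·(9 − (-1)) = 10
  + (-1) · |3 -2; -1 3| = (-1)·(9 − 2) = -7
Sum: (27) + (10) + (-7) = 30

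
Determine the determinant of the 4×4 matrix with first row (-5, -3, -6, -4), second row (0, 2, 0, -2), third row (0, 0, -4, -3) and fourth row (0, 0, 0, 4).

The determinant is 160.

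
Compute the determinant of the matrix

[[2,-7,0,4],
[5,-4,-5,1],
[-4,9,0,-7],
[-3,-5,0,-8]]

The determinant is 255.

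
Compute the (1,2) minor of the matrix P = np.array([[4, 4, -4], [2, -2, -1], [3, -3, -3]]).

-3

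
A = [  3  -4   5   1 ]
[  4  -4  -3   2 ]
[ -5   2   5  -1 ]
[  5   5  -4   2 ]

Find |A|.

Expand along row 1:
  + (3) · M_11   where M_11 = det([-4 -3 2; 2 5 -1; 5 -4 2]) = -63
  − (-4) · M_12   where M_12 = det([4 -3 2; -5 5 -1; 5 -4 2]) = -1
  + (5) · M_13   where M_13 = det([4 -4 2; -5 2 -1; 5 5 2]) = -54
  − (1) · M_14   where M_14 = det([4 -4 -3; -5 2 5; 5 5 -4]) = -47
det = (+1)·(3)·(-63) + (-1)·(-4)·(-1) + (+1)·(5)·(-54) + (-1)·(1)·(-47) = -416

det(A) = -416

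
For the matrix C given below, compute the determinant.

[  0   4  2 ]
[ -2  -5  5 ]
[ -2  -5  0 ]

det(C) = -40

Expand along row 1:
  − 4 · |-2 5; -2 0| = −4·(0 − (-10)) = -40
  + 2 · |-2 -5; -2 -5| = 2·(10 − 10) = 0
Sum: (-40) + (0) = -40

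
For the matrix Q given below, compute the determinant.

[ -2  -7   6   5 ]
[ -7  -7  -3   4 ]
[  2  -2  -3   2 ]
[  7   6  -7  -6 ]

|Q| = -929

Expand along row 1:
  + (-2) · M_11   where M_11 = det([-7 -3 4; -2 -3 2; 6 -7 -6]) = -96
  − (-7) · M_12   where M_12 = det([-7 -3 4; 2 -3 2; 7 -7 -6]) = -274
  + (6) · M_13   where M_13 = det([-7 -7 4; 2 -2 2; 7 6 -6]) = -78
  − (5) · M_14   where M_14 = det([-7 -7 -3; 2 -2 -3; 7 6 -7]) = -253
det = (+1)·(-2)·(-96) + (-1)·(-7)·(-274) + (+1)·(6)·(-78) + (-1)·(5)·(-253) = -929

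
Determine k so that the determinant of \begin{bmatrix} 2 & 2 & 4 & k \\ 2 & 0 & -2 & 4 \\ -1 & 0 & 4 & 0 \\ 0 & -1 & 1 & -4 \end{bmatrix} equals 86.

Expanding along the row containing k, det(M) is linear in k: det(M) = (-6)·k + (104).
Set (-6)·k + (104) = 86  ⇒  (-6)·k = -18  ⇒  k = 3.

3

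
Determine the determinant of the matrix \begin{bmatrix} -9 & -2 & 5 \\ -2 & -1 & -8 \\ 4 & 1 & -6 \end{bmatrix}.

Expand along row 1:
  + (-9) · |-1 -8; 1 -6| = (-9)·(6 − (-8)) = -126
  − (-2) · |-2 -8; 4 -6| = −(-2)·(12 − (-32)) = 88
  + 5 · |-2 -1; 4 1| = 5·(-2 − (-4)) = 10
Sum: (-126) + (88) + (10) = -28

-28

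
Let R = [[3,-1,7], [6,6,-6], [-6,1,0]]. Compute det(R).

276

Expand along column 3:
  + 7 · |6 6; -6 1| = 7·(6 − (-36)) = 294
  − (-6) · |3 -1; -6 1| = −(-6)·(3 − 6) = -18
Sum: (294) + (-18) = 276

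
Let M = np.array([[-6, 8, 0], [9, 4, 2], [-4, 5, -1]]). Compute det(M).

Expand along column 3:
  − 2 · |-6 8; -4 5| = −2·(-30 − (-32)) = -4
  + (-1) · |-6 8; 9 4| = (-1)·(-24 − 72) = 96
Sum: (-4) + (96) = 92

92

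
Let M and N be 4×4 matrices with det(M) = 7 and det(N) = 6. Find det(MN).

det(MN) = det(M)·det(N) = (7)·(6) = 42

det(MN) = 42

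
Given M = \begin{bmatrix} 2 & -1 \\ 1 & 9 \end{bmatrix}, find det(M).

|M| = 19

det(M) = 2·9 − (-1)·1 = 18 − (-1) = 19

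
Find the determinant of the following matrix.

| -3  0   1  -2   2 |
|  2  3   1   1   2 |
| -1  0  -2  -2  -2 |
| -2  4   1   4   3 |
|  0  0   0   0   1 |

144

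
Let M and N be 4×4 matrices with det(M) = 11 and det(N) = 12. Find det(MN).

The determinant is 132.

det(MN) = det(M)·det(N) = (11)·(12) = 132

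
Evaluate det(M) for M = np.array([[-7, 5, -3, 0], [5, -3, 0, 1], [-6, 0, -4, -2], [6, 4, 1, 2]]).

det(M) = -226

Expand along row 1 (it has 1 zero):
  + (-7) · M_11   where M_11 = det([-3 0 1; 0 -4 -2; 4 1 2]) = 34
  − (5) · M_12   where M_12 = det([5 0 1; -6 -4 -2; 6 1 2]) = -12
  + (-3) · M_13   where M_13 = det([5 -3 1; -6 0 -2; 6 4 2]) = 16
det = (+1)·(-7)·(34) + (-1)·(5)·(-12) + (+1)·(-3)·(16) = -226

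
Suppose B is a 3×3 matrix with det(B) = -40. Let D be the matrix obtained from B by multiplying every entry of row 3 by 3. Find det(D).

The determinant is -120.

Scaling one row by 3 multiplies the determinant by 3.
det(D) = (3)·(-40) = -120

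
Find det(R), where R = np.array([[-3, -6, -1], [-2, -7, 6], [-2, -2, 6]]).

The determinant is 100.

Expand along column 1:
  + (-3) · |-7 6; -2 6| = (-3)·(-42 − (-12)) = 90
  − (-2) · |-6 -1; -2 6| = −(-2)·(-36 − 2) = -76
  + (-2) · |-6 -1; -7 6| = (-2)·(-36 − 7) = 86
Sum: (90) + (-76) + (86) = 100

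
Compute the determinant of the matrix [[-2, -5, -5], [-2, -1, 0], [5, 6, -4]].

Expand along row 2:
  − (-2) · |-5 -5; 6 -4| = −(-2)·(20 − (-30)) = 100
  + (-1) · |-2 -5; 5 -4| = (-1)·(8 − (-25)) = -33
Sum: (100) + (-33) = 67

67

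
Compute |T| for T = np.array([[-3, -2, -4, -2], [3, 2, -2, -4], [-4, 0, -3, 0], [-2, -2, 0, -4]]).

det(T) = 252

Expand along row 3 (it has 2 zeros):
  + (-4) · M_31   where M_31 = det([-2 -4 -2; 2 -2 -4; -2 0 -4]) = -72
  + (-3) · M_33   where M_33 = det([-3 -2 -2; 3 2 -4; -2 -2 -4]) = 12
det = (+1)·(-4)·(-72) + (+1)·(-3)·(12) = 252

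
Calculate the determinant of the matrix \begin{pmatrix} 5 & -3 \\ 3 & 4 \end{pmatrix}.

det = 5·4 − (-3)·3 = 20 − (-9) = 29

29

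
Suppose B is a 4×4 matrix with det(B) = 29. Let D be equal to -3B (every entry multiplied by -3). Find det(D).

For a 4×4 matrix, det(-3B) = (-3)^4·det(B) = 81·det(B).
det(D) = (81)·(29) = 2349

2349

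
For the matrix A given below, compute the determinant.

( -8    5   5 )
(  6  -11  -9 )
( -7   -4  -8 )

Expand along row 1:
  + (-8) · |-11 -9; -4 -8| = (-8)·(88 − 36) = -416
  − 5 · |6 -9; -7 -8| = −5·(-48 − 63) = 555
  + 5 · |6 -11; -7 -4| = 5·(-24 − 77) = -505
Sum: (-416) + (555) + (-505) = -366

-366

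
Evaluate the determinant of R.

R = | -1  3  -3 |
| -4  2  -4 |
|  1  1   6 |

det(R) = 62

Expand along column 1:
  + (-1) · |2 -4; 1 6| = (-1)·(12 − (-4)) = -16
  − (-4) · |3 -3; 1 6| = −(-4)·(18 − (-3)) = 84
  + 1 · |3 -3; 2 -4| = 1·(-12 − (-6)) = -6
Sum: (-16) + (84) + (-6) = 62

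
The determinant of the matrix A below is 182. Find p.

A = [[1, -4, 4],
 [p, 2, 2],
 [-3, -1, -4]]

p = -7

Expanding along the row containing p, det(A) is linear in p: det(A) = (-20)·p + (42).
Set (-20)·p + (42) = 182  ⇒  (-20)·p = 140  ⇒  p = -7.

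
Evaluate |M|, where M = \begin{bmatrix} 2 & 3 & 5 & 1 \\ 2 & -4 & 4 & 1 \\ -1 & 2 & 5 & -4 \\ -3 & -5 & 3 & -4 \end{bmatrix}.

Expand along row 1:
  + (2) · M_11   where M_11 = det([-4 4 1; 2 5 -4; -5 3 -4]) = 175
  − (3) · M_12   where M_12 = det([2 4 1; -1 5 -4; -3 3 -4]) = 28
  + (5) · M_13   where M_13 = det([2 -4 1; -1 2 -4; -3 -5 -4]) = -77
  − (1) · M_14   where M_14 = det([2 -4 4; -1 2 5; -3 -5 3]) = 154
det = (+1)·(2)·(175) + (-1)·(3)·(28) + (+1)·(5)·(-77) + (-1)·(1)·(154) = -273

-273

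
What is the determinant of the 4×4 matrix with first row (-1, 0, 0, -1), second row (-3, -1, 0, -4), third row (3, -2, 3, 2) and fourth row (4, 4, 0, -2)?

-30

Expand along column 3 (it has 3 zeros):
  + (3) · M_33   where M_33 = det([-1 0 -1; -3 -1 -4; 4 4 -2]) = -10
det = (+1)·(3)·(-10) = -30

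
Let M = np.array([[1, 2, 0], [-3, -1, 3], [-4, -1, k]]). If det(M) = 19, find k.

Expanding along the column containing k, det(M) is linear in k: det(M) = (5)·k + (-21).
Set (5)·k + (-21) = 19  ⇒  (5)·k = 40  ⇒  k = 8.

k = 8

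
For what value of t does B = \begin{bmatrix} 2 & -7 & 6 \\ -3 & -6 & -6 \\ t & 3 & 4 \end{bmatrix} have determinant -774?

Expanding along the row containing t, det(B) is linear in t: det(B) = (78)·t + (-150).
Set (78)·t + (-150) = -774  ⇒  (78)·t = -624  ⇒  t = -8.

t = -8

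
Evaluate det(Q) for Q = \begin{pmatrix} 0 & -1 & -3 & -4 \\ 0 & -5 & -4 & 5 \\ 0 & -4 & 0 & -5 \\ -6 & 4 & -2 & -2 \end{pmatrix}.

The determinant is 1074.

Expand along column 1 (it has 3 zeros):
  − (-6) · M_41   where M_41 = det([-1 -3 -4; -5 -4 5; -4 0 -5]) = 179
det = (-1)·(-6)·(179) = 1074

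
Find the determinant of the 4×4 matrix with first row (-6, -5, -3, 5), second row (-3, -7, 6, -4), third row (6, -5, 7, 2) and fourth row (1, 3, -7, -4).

4405

Expand along row 1:
  + (-6) · M_11   where M_11 = det([-7 6 -4; -5 7 2; 3 -7 -4]) = -42
  − (-5) · M_12   where M_12 = det([-3 6 -4; 6 7 2; 1 -7 -4]) = 394
  + (-3) · M_13   where M_13 = det([-3 -7 -4; 6 -5 2; 1 3 -4]) = -316
  − (5) · M_14   where M_14 = det([-3 -7 6; 6 -5 7; 1 3 -7]) = -247
det = (+1)·(-6)·(-42) + (-1)·(-5)·(394) + (+1)·(-3)·(-316) + (-1)·(5)·(-247) = 4405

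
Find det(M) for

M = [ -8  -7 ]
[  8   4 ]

|M| = 24

det(M) = (-8)·4 − (-7)·8 = -32 − (-56) = 24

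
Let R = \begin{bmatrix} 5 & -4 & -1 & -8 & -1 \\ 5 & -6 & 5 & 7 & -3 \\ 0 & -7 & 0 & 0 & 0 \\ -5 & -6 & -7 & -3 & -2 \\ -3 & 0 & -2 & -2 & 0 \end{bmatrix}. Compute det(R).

-3129

Expand along row 3 (it has 4 zeros):
  − (-7) · M_32   where M_32 = det([5 -1 -8 -1; 5 5 7 -3; -5 -7 -3 -2; -3 -2 -2 0]) = -447
det = (-1)·(-7)·(-447) = -3129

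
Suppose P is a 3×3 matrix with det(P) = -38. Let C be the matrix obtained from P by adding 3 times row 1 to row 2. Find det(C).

det(C) = -38

Adding a multiple of one row to another leaves the determinant unchanged.
det(C) = (1)·(-38) = -38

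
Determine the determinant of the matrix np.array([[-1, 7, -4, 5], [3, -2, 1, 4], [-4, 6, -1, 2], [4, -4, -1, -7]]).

Expand along row 1:
  + (-1) · M_11   where M_11 = det([-2 1 4; 6 -1 2; -4 -1 -7]) = -24
  − (7) · M_12   where M_12 = det([3 1 4; -4 -1 2; 4 -1 -7]) = 39
  + (-4) · M_13   where M_13 = det([3 -2 4; -4 6 2; 4 -4 -7]) = -94
  − (5) · M_14   where M_14 = det([3 -2 1; -4 6 -1; 4 -4 -1]) = -22
det = (+1)·(-1)·(-24) + (-1)·(7)·(39) + (+1)·(-4)·(-94) + (-1)·(5)·(-22) = 237

237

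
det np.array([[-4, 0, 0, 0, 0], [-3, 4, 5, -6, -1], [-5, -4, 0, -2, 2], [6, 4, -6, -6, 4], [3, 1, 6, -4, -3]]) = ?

-2272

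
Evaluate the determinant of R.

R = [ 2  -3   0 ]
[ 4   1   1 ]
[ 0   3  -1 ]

Expand along column 1:
  + 2 · |1 1; 3 -1| = 2·(-1 − 3) = -8
  − 4 · |-3 0; 3 -1| = −4·(3 − 0) = -12
Sum: (-8) + (-12) = -20

|R| = -20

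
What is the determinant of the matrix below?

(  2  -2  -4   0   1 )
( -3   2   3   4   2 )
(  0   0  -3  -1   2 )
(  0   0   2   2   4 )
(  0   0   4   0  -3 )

The determinant is 40.

The matrix is block upper-triangular with a 2×2 block and a 3×3 block on the diagonal, so its determinant equals the product of the determinants of the diagonal blocks.
det of the 2×2 block = -2
det of the 3×3 block = -20
det = (-2)·(-20) = 40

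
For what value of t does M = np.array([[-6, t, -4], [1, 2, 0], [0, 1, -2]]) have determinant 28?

Expanding along the column containing t, det(M) is linear in t: det(M) = (2)·t + (20).
Set (2)·t + (20) = 28  ⇒  (2)·t = 8  ⇒  t = 4.

4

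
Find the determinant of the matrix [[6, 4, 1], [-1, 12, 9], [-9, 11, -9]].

Expand along column 1:
  + 6 · |12 9; 11 -9| = 6·(-108 − 99) = -1242
  − (-1) · |4 1; 11 -9| = −(-1)·(-36 − 11) = -47
  + (-9) · |4 1; 12 9| = (-9)·(36 − 12) = -216
Sum: (-1242) + (-47) + (-216) = -1505

-1505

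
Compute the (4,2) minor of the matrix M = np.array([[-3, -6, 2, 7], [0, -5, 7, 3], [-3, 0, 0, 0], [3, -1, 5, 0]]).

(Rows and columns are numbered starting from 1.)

129

Delete row 4 and column 2; the remaining 3×3 submatrix is [-3 2 7; 0 7 3; -3 0 0].
Its determinant is 129.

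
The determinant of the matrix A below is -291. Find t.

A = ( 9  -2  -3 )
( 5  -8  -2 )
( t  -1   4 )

t = 2

Expanding along the column containing t, det(A) is linear in t: det(A) = (-20)·t + (-251).
Set (-20)·t + (-251) = -291  ⇒  (-20)·t = -40  ⇒  t = 2.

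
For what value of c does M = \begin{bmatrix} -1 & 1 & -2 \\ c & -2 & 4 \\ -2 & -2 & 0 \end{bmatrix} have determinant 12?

c = 5

Expanding along the column containing c, det(M) is linear in c: det(M) = (4)·c + (-8).
Set (4)·c + (-8) = 12  ⇒  (4)·c = 20  ⇒  c = 5.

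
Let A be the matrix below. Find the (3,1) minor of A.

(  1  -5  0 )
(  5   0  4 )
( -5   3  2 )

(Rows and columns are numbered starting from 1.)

Delete row 3 and column 1; the remaining 2×2 submatrix is [-5 0; 0 4].
Its determinant is (-5)·4 − 0·0 = -20.

The minor is -20.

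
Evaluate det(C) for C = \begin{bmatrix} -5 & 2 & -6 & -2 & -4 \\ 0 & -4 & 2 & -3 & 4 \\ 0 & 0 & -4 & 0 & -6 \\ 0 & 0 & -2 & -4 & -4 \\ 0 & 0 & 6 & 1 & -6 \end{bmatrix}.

-4880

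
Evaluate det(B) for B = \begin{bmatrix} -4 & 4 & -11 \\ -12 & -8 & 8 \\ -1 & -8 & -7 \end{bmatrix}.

Expand along column 1:
  + (-4) · |-8 8; -8 -7| = (-4)·(56 − (-64)) = -480
  − (-12) · |4 -11; -8 -7| = −(-12)·(-28 − 88) = -1392
  + (-1) · |4 -11; -8 8| = (-1)·(32 − 88) = 56
Sum: (-480) + (-1392) + (56) = -1816

-1816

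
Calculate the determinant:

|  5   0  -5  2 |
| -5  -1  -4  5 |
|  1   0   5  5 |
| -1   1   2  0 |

-406

Expand along column 2 (it has 2 zeros):
  + (-1) · M_22   where M_22 = det([5 -5 2; 1 5 5; -1 2 0]) = -11
  + (1) · M_42   where M_42 = det([5 -5 2; -5 -4 5; 1 5 5]) = -417
det = (+1)·(-1)·(-11) + (+1)·(1)·(-417) = -406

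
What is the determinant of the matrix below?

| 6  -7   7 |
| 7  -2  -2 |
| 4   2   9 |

Expand along column 1:
  + 6 · |-2 -2; 2 9| = 6·(-18 − (-4)) = -84
  − 7 · |-7 7; 2 9| = −7·(-63 − 14) = 539
  + 4 · |-7 7; -2 -2| = 4·(14 − (-14)) = 112
Sum: (-84) + (539) + (112) = 567

567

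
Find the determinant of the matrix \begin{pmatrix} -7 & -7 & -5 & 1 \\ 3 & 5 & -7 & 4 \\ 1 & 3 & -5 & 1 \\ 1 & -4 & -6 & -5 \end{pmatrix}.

Expand along row 1:
  + (-7) · M_11   where M_11 = det([5 -7 4; 3 -5 1; -4 -6 -5]) = -74
  − (-7) · M_12   where M_12 = det([3 -7 4; 1 -5 1; 1 -6 -5]) = 47
  + (-5) · M_13   where M_13 = det([3 5 4; 1 3 1; 1 -4 -5]) = -31
  − (1) · M_14   where M_14 = det([3 5 -7; 1 3 -5; 1 -4 -6]) = -60
det = (+1)·(-7)·(-74) + (-1)·(-7)·(47) + (+1)·(-5)·(-31) + (-1)·(1)·(-60) = 1062

1062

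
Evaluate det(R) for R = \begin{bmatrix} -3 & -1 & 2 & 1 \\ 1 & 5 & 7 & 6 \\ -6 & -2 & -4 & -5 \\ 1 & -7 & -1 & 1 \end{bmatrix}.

116

Expand along row 1:
  + (-3) · M_11   where M_11 = det([5 7 6; -2 -4 -5; -7 -1 1]) = 58
  − (-1) · M_12   where M_12 = det([1 7 6; -6 -4 -5; 1 -1 1]) = 58
  + (2) · M_13   where M_13 = det([1 5 6; -6 -2 -5; 1 -7 1]) = 232
  − (1) · M_14   where M_14 = det([1 5 7; -6 -2 -4; 1 -7 -1]) = 232
det = (+1)·(-3)·(58) + (-1)·(-1)·(58) + (+1)·(2)·(232) + (-1)·(1)·(232) = 116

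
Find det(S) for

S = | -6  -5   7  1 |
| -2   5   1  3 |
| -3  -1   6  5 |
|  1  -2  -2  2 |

Expand along row 1:
  + (-6) · M_11   where M_11 = det([5 1 3; -1 6 5; -2 -2 2]) = 144
  − (-5) · M_12   where M_12 = det([-2 1 3; -3 6 5; 1 -2 2]) = -33
  + (7) · M_13   where M_13 = det([-2 5 3; -3 -1 5; 1 -2 2]) = 60
  − (1) · M_14   where M_14 = det([-2 5 1; -3 -1 6; 1 -2 -2]) = -21
det = (+1)·(-6)·(144) + (-1)·(-5)·(-33) + (+1)·(7)·(60) + (-1)·(1)·(-21) = -588

The determinant is -588.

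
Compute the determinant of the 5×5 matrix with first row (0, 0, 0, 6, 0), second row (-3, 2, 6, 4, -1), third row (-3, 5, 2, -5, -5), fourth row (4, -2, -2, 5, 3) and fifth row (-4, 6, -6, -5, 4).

4956

Expand along row 1 (it has 4 zeros):
  − (6) · M_14   where M_14 = det([-3 2 6 -1; -3 5 2 -5; 4 -2 -2 3; -4 6 -6 4]) = -826
det = (-1)·(6)·(-826) = 4956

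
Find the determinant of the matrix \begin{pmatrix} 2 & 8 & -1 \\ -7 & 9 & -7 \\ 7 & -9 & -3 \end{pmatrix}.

Expand along row 1:
  + 2 · |9 -7; -9 -3| = 2·(-27 − 63) = -180
  − 8 · |-7 -7; 7 -3| = −8·(21 − (-49)) = -560
  + (-1) · |-7 9; 7 -9| = (-1)·(63 − 63) = 0
Sum: (-180) + (-560) + (0) = -740

-740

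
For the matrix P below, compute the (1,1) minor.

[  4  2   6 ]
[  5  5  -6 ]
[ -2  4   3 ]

39

Delete row 1 and column 1; the remaining 2×2 submatrix is [5 -6; 4 3].
Its determinant is 5·3 − (-6)·4 = 39.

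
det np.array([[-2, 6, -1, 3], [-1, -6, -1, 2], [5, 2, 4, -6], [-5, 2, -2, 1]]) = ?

Expand along row 1:
  + (-2) · M_11   where M_11 = det([-6 -1 2; 2 4 -6; 2 -2 1]) = 38
  − (6) · M_12   where M_12 = det([-1 -1 2; 5 4 -6; -5 -2 1]) = 3
  + (-1) · M_13   where M_13 = det([-1 -6 2; 5 2 -6; -5 2 1]) = -124
  − (3) · M_14   where M_14 = det([-1 -6 -1; 5 2 4; -5 2 -2]) = 52
det = (+1)·(-2)·(38) + (-1)·(6)·(3) + (+1)·(-1)·(-124) + (-1)·(3)·(52) = -126

-126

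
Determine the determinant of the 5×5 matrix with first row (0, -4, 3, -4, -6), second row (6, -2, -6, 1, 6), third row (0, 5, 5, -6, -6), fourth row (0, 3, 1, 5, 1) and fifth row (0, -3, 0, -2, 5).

8286

Expand along column 1 (it has 4 zeros):
  − (6) · M_21   where M_21 = det([-4 3 -4 -6; 5 5 -6 -6; 3 1 5 1; -3 0 -2 5]) = -1381
det = (-1)·(6)·(-1381) = 8286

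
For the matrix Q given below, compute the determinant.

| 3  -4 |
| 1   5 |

19

det(Q) = 3·5 − (-4)·1 = 15 − (-4) = 19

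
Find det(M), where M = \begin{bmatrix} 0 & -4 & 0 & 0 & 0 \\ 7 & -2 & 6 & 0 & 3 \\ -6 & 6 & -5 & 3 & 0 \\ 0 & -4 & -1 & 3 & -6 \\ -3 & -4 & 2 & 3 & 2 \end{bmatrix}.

Expand along row 1 (it has 4 zeros):
  − (-4) · M_12   where M_12 = det([7 6 0 3; -6 -5 3 0; 0 -1 3 -6; -3 2 3 2]) = -780
det = (-1)·(-4)·(-780) = -3120

The determinant is -3120.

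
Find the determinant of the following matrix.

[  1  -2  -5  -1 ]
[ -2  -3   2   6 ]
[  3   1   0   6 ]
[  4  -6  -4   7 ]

653

Expand along row 3 (it has 1 zero):
  + (3) · M_31   where M_31 = det([-2 -5 -1; -3 2 6; -6 -4 7]) = -25
  − (1) · M_32   where M_32 = det([1 -5 -1; -2 2 6; 4 -4 7]) = -152
  − (6) · M_34   where M_34 = det([1 -2 -5; -2 -3 2; 4 -6 -4]) = -96
det = (+1)·(3)·(-25) + (-1)·(1)·(-152) + (-1)·(6)·(-96) = 653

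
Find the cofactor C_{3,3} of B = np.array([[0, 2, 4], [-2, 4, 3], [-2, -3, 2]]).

Delete row 3 and column 3; the remaining 2×2 submatrix is [0 2; -2 4].
Its determinant is 0·4 − 2·(-2) = 4.
The cofactor carries sign (−1)^(3+3) = +1, so C_{3,3} = +(4) = 4.

4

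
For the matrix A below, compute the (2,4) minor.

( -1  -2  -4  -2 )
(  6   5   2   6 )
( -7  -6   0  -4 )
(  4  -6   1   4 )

Delete row 2 and column 4; the remaining 3×3 submatrix is [-1 -2 -4; -7 -6 0; 4 -6 1].
Its determinant is -272.

-272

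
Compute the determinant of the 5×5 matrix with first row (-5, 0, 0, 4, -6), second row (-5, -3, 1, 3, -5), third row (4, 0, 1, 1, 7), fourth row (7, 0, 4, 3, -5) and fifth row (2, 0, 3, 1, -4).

Expand along column 2 (it has 4 zeros):
  + (-3) · M_22   where M_22 = det([-5 0 4 -6; 4 1 1 7; 7 4 3 -5; 2 3 1 -4]) = 577
det = (+1)·(-3)·(577) = -1731

The determinant is -1731.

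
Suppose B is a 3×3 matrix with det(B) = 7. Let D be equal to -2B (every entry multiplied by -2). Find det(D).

The determinant is -56.

For a 3×3 matrix, det(-2B) = (-2)^3·det(B) = -8·det(B).
det(D) = (-8)·(7) = -56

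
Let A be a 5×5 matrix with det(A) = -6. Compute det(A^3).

-216

det(A^3) = (det A)^3 = (-6)^3 = -216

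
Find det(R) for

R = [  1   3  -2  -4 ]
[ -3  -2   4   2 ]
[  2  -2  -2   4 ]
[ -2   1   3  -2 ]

Expand along row 1:
  + (1) · M_11   where M_11 = det([-2 4 2; -2 -2 4; 1 3 -2]) = 8
  − (3) · M_12   where M_12 = det([-3 4 2; 2 -2 4; -2 3 -2]) = 12
  + (-2) · M_13   where M_13 = det([-3 -2 2; 2 -2 4; -2 1 -2]) = 4
  − (-4) · M_14   where M_14 = det([-3 -2 4; 2 -2 -2; -2 1 3]) = 8
det = (+1)·(1)·(8) + (-1)·(3)·(12) + (+1)·(-2)·(4) + (-1)·(-4)·(8) = -4

|R| = -4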